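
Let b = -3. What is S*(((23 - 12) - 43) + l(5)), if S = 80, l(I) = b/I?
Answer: -2608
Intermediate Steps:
l(I) = -3/I
S*(((23 - 12) - 43) + l(5)) = 80*(((23 - 12) - 43) - 3/5) = 80*((11 - 43) - 3*1/5) = 80*(-32 - 3/5) = 80*(-163/5) = -2608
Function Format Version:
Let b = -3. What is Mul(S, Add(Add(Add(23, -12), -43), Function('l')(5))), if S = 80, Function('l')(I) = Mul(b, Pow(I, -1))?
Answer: -2608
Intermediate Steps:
Function('l')(I) = Mul(-3, Pow(I, -1))
Mul(S, Add(Add(Add(23, -12), -43), Function('l')(5))) = Mul(80, Add(Add(Add(23, -12), -43), Mul(-3, Pow(5, -1)))) = Mul(80, Add(Add(11, -43), Mul(-3, Rational(1, 5)))) = Mul(80, Add(-32, Rational(-3, 5))) = Mul(80, Rational(-163, 5)) = -2608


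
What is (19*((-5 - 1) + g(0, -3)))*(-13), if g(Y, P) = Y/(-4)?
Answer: 1482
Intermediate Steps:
g(Y, P) = -Y/4 (g(Y, P) = Y*(-¼) = -Y/4)
(19*((-5 - 1) + g(0, -3)))*(-13) = (19*((-5 - 1) - ¼*0))*(-13) = (19*(-6 + 0))*(-13) = (19*(-6))*(-13) = -114*(-13) = 1482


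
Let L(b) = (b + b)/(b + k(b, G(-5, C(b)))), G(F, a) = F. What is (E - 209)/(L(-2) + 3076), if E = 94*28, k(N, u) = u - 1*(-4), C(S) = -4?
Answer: 7269/9232 ≈ 0.78737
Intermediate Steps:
k(N, u) = 4 + u (k(N, u) = u + 4 = 4 + u)
L(b) = 2*b/(-1 + b) (L(b) = (b + b)/(b + (4 - 5)) = (2*b)/(b - 1) = (2*b)/(-1 + b) = 2*b/(-1 + b))
E = 2632
(E - 209)/(L(-2) + 3076) = (2632 - 209)/(2*(-2)/(-1 - 2) + 3076) = 2423/(2*(-2)/(-3) + 3076) = 2423/(2*(-2)*(-⅓) + 3076) = 2423/(4/3 + 3076) = 2423/(9232/3) = 2423*(3/9232) = 7269/9232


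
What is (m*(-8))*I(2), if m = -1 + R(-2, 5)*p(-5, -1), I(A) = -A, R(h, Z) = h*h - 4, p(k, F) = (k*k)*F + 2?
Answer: -16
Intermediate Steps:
p(k, F) = 2 + F*k² (p(k, F) = k²*F + 2 = F*k² + 2 = 2 + F*k²)
R(h, Z) = -4 + h² (R(h, Z) = h² - 4 = -4 + h²)
m = -1 (m = -1 + (-4 + (-2)²)*(2 - 1*(-5)²) = -1 + (-4 + 4)*(2 - 1*25) = -1 + 0*(2 - 25) = -1 + 0*(-23) = -1 + 0 = -1)
(m*(-8))*I(2) = (-1*(-8))*(-1*2) = 8*(-2) = -16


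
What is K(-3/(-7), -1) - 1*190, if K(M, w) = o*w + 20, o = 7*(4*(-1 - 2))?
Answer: -86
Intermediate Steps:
o = -84 (o = 7*(4*(-3)) = 7*(-12) = -84)
K(M, w) = 20 - 84*w (K(M, w) = -84*w + 20 = 20 - 84*w)
K(-3/(-7), -1) - 1*190 = (20 - 84*(-1)) - 1*190 = (20 + 84) - 190 = 104 - 190 = -86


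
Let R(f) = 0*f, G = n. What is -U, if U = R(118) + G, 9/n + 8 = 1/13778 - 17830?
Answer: 124002/245771963 ≈ 0.00050454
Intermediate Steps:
n = -124002/245771963 (n = 9/(-8 + (1/13778 - 17830)) = 9/(-8 - 245661739/13778) = 9/(-245771963/13778) = 9*(-13778/245771963) = -124002/245771963 ≈ -0.00050454)
G = -124002/245771963 ≈ -0.00050454
R(f) = 0
U = -124002/245771963 (U = 0 - 124002/245771963 = -124002/245771963 ≈ -0.00050454)
-U = -1*(-124002/245771963) = 124002/245771963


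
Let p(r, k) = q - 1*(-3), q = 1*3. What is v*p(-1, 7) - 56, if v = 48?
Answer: 232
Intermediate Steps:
q = 3
p(r, k) = 6 (p(r, k) = 3 - 1*(-3) = 3 + 3 = 6)
v*p(-1, 7) - 56 = 48*6 - 56 = 288 - 56 = 232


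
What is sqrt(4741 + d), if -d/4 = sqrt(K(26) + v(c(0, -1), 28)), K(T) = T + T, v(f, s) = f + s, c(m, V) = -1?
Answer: sqrt(4741 - 4*sqrt(79)) ≈ 68.596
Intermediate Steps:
K(T) = 2*T
d = -4*sqrt(79) (d = -4*sqrt(2*26 + (-1 + 28)) = -4*sqrt(52 + 27) = -4*sqrt(79) ≈ -35.553)
sqrt(4741 + d) = sqrt(4741 - 4*sqrt(79))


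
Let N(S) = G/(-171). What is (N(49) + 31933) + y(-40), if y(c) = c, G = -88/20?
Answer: 27268537/855 ≈ 31893.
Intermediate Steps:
G = -22/5 (G = -88*1/20 = -22/5 ≈ -4.4000)
N(S) = 22/855 (N(S) = -22/5/(-171) = -22/5*(-1/171) = 22/855)
(N(49) + 31933) + y(-40) = (22/855 + 31933) - 40 = 27302737/855 - 40 = 27268537/855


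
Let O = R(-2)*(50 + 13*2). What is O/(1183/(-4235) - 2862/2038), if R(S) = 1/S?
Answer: 11713405/518983 ≈ 22.570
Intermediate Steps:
R(S) = 1/S
O = -38 (O = (50 + 13*2)/(-2) = -(50 + 26)/2 = -½*76 = -38)
O/(1183/(-4235) - 2862/2038) = -38/(1183/(-4235) - 2862/2038) = -38/(1183*(-1/4235) - 2862*1/2038) = -38/(-169/605 - 1431/1019) = -38/(-1037966/616495) = -38*(-616495/1037966) = 11713405/518983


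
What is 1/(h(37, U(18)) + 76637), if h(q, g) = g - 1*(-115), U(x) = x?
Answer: 1/76770 ≈ 1.3026e-5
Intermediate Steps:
h(q, g) = 115 + g (h(q, g) = g + 115 = 115 + g)
1/(h(37, U(18)) + 76637) = 1/((115 + 18) + 76637) = 1/(133 + 76637) = 1/76770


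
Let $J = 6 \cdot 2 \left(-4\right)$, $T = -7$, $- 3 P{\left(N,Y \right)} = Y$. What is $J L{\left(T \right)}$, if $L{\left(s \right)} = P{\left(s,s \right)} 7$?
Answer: $-784$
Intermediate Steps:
$P{\left(N,Y \right)} = - \frac{Y}{3}$
$L{\left(s \right)} = - \frac{7 s}{3}$ ($L{\left(s \right)} = - \frac{s}{3} \cdot 7 = - \frac{7 s}{3}$)
$J = -48$ ($J = 12 \left(-4\right) = -48$)
$J L{\left(T \right)} = - 48 \left(\left(- \frac{7}{3}\right) \left(-7\right)\right) = \left(-48\right) \frac{49}{3} = -784$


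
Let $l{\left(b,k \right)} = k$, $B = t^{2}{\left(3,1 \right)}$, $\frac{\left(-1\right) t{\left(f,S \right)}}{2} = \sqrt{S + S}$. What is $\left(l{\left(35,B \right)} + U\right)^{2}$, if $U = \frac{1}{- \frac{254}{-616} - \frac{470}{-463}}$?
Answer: $\frac{3136766872464}{41437080721} \approx 75.699$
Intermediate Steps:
$t{\left(f,S \right)} = - 2 \sqrt{2} \sqrt{S}$ ($t{\left(f,S \right)} = - 2 \sqrt{S + S} = - 2 \sqrt{2 S} = - 2 \sqrt{2} \sqrt{S}$)
$B = 8$ ($B = \left(- 2 \sqrt{2} \sqrt{1}\right)^{2} = \left(\left(-2\right) \sqrt{2} \cdot 1\right)^{2} = \left(- 2 \sqrt{2}\right)^{2} = 8$)
$U = \frac{142604}{203561}$ ($U = \frac{1}{\left(-254\right) \left(- \frac{1}{616}\right) - - \frac{470}{463}} = \frac{1}{\frac{127}{308} + \frac{470}{463}} = \frac{1}{\frac{203561}{142604}} = \frac{142604}{203561} \approx 0.70055$)
$\left(l{\left(35,B \right)} + U\right)^{2} = \left(8 + \frac{142604}{203561}\right)^{2} = \left(\frac{1771092}{203561}\right)^{2} = \frac{3136766872464}{41437080721}$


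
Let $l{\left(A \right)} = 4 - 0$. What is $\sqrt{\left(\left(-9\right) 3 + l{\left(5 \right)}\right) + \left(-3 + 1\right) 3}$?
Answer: $i \sqrt{29} \approx 5.3852 i$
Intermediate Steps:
$l{\left(A \right)} = 4$ ($l{\left(A \right)} = 4 + 0 = 4$)
$\sqrt{\left(\left(-9\right) 3 + l{\left(5 \right)}\right) + \left(-3 + 1\right) 3} = \sqrt{\left(\left(-9\right) 3 + 4\right) + \left(-3 + 1\right) 3} = \sqrt{\left(-27 + 4\right) - 6} = \sqrt{-23 - 6} = \sqrt{-29} = i \sqrt{29}$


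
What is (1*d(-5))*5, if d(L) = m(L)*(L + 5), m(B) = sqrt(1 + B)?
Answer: 0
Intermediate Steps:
d(L) = sqrt(1 + L)*(5 + L) (d(L) = sqrt(1 + L)*(L + 5) = sqrt(1 + L)*(5 + L))
(1*d(-5))*5 = (1*(sqrt(1 - 5)*(5 - 5)))*5 = (1*(sqrt(-4)*0))*5 = (1*((2*I)*0))*5 = (1*0)*5 = 0*5 = 0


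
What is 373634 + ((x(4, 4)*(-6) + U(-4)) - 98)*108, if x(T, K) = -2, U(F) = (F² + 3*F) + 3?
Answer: 365102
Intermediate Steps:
U(F) = 3 + F² + 3*F
373634 + ((x(4, 4)*(-6) + U(-4)) - 98)*108 = 373634 + ((-2*(-6) + (3 + (-4)² + 3*(-4))) - 98)*108 = 373634 + ((12 + (3 + 16 - 12)) - 98)*108 = 373634 + ((12 + 7) - 98)*108 = 373634 + (19 - 98)*108 = 373634 - 79*108 = 373634 - 8532 = 365102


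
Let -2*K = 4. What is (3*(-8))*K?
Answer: 48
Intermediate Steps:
K = -2 (K = -1/2*4 = -2)
(3*(-8))*K = (3*(-8))*(-2) = -24*(-2) = 48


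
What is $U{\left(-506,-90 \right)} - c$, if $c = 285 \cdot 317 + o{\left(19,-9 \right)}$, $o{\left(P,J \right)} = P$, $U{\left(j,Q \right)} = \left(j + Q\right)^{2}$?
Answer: $264852$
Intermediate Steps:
$U{\left(j,Q \right)} = \left(Q + j\right)^{2}$
$c = 90364$ ($c = 285 \cdot 317 + 19 = 90345 + 19 = 90364$)
$U{\left(-506,-90 \right)} - c = \left(-90 - 506\right)^{2} - 90364 = \left(-596\right)^{2} - 90364 = 355216 - 90364 = 264852$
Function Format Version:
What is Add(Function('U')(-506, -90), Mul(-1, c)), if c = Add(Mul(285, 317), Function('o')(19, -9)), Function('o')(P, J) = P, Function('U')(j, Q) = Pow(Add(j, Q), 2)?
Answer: 264852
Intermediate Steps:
Function('U')(j, Q) = Pow(Add(Q, j), 2)
c = 90364 (c = Add(Mul(285, 317), 19) = Add(90345, 19) = 90364)
Add(Function('U')(-506, -90), Mul(-1, c)) = Add(Pow(Add(-90, -506), 2), Mul(-1, 90364)) = Add(Pow(-596, 2), -90364) = Add(355216, -90364) = 264852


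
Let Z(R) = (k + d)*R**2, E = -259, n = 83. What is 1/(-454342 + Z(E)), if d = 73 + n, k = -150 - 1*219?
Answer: -1/14742595 ≈ -6.7831e-8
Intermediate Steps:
k = -369 (k = -150 - 219 = -369)
d = 156 (d = 73 + 83 = 156)
Z(R) = -213*R**2 (Z(R) = (-369 + 156)*R**2 = -213*R**2)
1/(-454342 + Z(E)) = 1/(-454342 - 213*(-259)**2) = 1/(-454342 - 213*67081) = 1/(-454342 - 14288253) = 1/(-14742595) = -1/14742595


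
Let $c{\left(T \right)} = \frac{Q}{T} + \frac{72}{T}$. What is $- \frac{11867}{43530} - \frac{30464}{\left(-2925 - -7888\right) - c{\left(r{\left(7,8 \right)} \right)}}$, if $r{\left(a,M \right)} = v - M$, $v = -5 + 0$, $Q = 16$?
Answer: $- \frac{18005964229}{2812342710} \approx -6.4025$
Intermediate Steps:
$v = -5$
$r{\left(a,M \right)} = -5 - M$
$c{\left(T \right)} = \frac{88}{T}$ ($c{\left(T \right)} = \frac{16}{T} + \frac{72}{T} = \frac{88}{T}$)
$- \frac{11867}{43530} - \frac{30464}{\left(-2925 - -7888\right) - c{\left(r{\left(7,8 \right)} \right)}} = - \frac{11867}{43530} - \frac{30464}{\left(-2925 - -7888\right) - \frac{88}{-5 - 8}} = \left(-11867\right) \frac{1}{43530} - \frac{30464}{\left(-2925 + 7888\right) - \frac{88}{-5 - 8}} = - \frac{11867}{43530} - \frac{30464}{4963 - \frac{88}{-13}} = - \frac{11867}{43530} - \frac{30464}{4963 - 88 \left(- \frac{1}{13}\right)} = - \frac{11867}{43530} - \frac{30464}{4963 - - \frac{88}{13}} = - \frac{11867}{43530} - \frac{30464}{4963 + \frac{88}{13}} = - \frac{11867}{43530} - \frac{30464}{\frac{64607}{13}} = - \frac{11867}{43530} - \frac{396032}{64607} = - \frac{18005964229}{2812342710}$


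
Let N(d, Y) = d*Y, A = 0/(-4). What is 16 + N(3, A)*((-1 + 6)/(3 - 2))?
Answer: 16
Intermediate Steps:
A = 0 (A = 0*(-¼) = 0)
N(d, Y) = Y*d
16 + N(3, A)*((-1 + 6)/(3 - 2)) = 16 + (0*3)*((-1 + 6)/(3 - 2)) = 16 + 0*(5/1) = 16 + 0*(5*1) = 16 + 0*5 = 16 + 0 = 16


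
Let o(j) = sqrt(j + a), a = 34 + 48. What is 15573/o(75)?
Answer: 15573*sqrt(157)/157 ≈ 1242.9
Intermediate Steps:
a = 82
o(j) = sqrt(82 + j) (o(j) = sqrt(j + 82) = sqrt(82 + j))
15573/o(75) = 15573/(sqrt(82 + 75)) = 15573/(sqrt(157)) = 15573*(sqrt(157)/157) = 15573*sqrt(157)/157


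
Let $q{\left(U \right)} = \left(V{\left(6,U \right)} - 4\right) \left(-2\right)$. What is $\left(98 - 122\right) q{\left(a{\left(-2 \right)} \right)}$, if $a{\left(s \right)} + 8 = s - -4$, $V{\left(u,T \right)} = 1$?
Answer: $-144$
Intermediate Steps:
$a{\left(s \right)} = -4 + s$ ($a{\left(s \right)} = -8 + \left(s - -4\right) = -8 + \left(s + 4\right) = -8 + \left(4 + s\right) = -4 + s$)
$q{\left(U \right)} = 6$ ($q{\left(U \right)} = \left(1 - 4\right) \left(-2\right) = \left(-3\right) \left(-2\right) = 6$)
$\left(98 - 122\right) q{\left(a{\left(-2 \right)} \right)} = \left(98 - 122\right) 6 = \left(-24\right) 6 = -144$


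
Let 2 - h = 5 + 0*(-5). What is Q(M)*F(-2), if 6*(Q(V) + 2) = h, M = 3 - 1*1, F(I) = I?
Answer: 5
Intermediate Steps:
h = -3 (h = 2 - (5 + 0*(-5)) = 2 - (5 + 0) = 2 - 1*5 = 2 - 5 = -3)
M = 2 (M = 3 - 1 = 2)
Q(V) = -5/2 (Q(V) = -2 + (1/6)*(-3) = -2 - 1/2 = -5/2)
Q(M)*F(-2) = -5/2*(-2) = 5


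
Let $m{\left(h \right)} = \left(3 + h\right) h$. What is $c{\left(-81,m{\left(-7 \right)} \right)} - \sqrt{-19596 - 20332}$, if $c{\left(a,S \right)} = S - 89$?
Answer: $-61 - 2 i \sqrt{9982} \approx -61.0 - 199.82 i$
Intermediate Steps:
$m{\left(h \right)} = h \left(3 + h\right)$
$c{\left(a,S \right)} = -89 + S$ ($c{\left(a,S \right)} = S - 89 = -89 + S$)
$c{\left(-81,m{\left(-7 \right)} \right)} - \sqrt{-19596 - 20332} = \left(-89 - 7 \left(3 - 7\right)\right) - \sqrt{-19596 - 20332} = \left(-89 - -28\right) - \sqrt{-39928} = \left(-89 + 28\right) - 2 i \sqrt{9982} = -61 - 2 i \sqrt{9982}$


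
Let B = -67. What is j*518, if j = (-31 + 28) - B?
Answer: 33152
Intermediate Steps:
j = 64 (j = (-31 + 28) - 1*(-67) = -3 + 67 = 64)
j*518 = 64*518 = 33152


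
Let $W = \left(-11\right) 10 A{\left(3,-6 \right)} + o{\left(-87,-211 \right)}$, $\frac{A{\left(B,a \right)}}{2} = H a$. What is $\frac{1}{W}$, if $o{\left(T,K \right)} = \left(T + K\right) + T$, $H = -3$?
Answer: $- \frac{1}{4345} \approx -0.00023015$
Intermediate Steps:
$A{\left(B,a \right)} = - 6 a$ ($A{\left(B,a \right)} = 2 \left(- 3 a\right) = - 6 a$)
$o{\left(T,K \right)} = K + 2 T$ ($o{\left(T,K \right)} = \left(K + T\right) + T = K + 2 T$)
$W = -4345$ ($W = \left(-11\right) 10 \left(\left(-6\right) \left(-6\right)\right) + \left(-211 + 2 \left(-87\right)\right) = \left(-110\right) 36 - 385 = -3960 - 385 = -4345$)
$\frac{1}{W} = \frac{1}{-4345} = - \frac{1}{4345}$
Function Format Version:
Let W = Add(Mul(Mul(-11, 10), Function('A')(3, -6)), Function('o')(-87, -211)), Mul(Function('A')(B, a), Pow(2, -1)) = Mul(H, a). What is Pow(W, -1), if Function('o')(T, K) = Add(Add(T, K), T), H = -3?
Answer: Rational(-1, 4345) ≈ -0.00023015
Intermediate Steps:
Function('A')(B, a) = Mul(-6, a) (Function('A')(B, a) = Mul(2, Mul(-3, a)) = Mul(-6, a))
Function('o')(T, K) = Add(K, Mul(2, T)) (Function('o')(T, K) = Add(Add(K, T), T) = Add(K, Mul(2, T)))
W = -4345 (W = Add(Mul(Mul(-11, 10), Mul(-6, -6)), Add(-211, Mul(2, -87))) = Add(Mul(-110, 36), Add(-211, -174)) = Add(-3960, -385) = -4345)
Pow(W, -1) = Pow(-4345, -1) = Rational(-1, 4345)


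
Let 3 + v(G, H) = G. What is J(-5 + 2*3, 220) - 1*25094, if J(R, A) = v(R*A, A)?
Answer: -24877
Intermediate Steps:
v(G, H) = -3 + G
J(R, A) = -3 + A*R (J(R, A) = -3 + R*A = -3 + A*R)
J(-5 + 2*3, 220) - 1*25094 = (-3 + 220*(-5 + 2*3)) - 1*25094 = (-3 + 220*(-5 + 6)) - 25094 = (-3 + 220*1) - 25094 = (-3 + 220) - 25094 = 217 - 25094 = -24877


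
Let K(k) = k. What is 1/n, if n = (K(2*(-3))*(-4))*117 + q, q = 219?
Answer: 1/3027 ≈ 0.00033036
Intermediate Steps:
n = 3027 (n = ((2*(-3))*(-4))*117 + 219 = -6*(-4)*117 + 219 = 24*117 + 219 = 2808 + 219 = 3027)
1/n = 1/3027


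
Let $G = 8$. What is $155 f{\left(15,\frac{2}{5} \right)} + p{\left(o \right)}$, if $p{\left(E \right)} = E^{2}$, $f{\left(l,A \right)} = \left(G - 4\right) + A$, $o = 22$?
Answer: $1166$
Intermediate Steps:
$f{\left(l,A \right)} = 4 + A$ ($f{\left(l,A \right)} = \left(8 - 4\right) + A = 4 + A$)
$155 f{\left(15,\frac{2}{5} \right)} + p{\left(o \right)} = 155 \left(4 + \frac{2}{5}\right) + 22^{2} = 155 \left(4 + 2 \cdot \frac{1}{5}\right) + 484 = 155 \left(4 + \frac{2}{5}\right) + 484 = 155 \cdot \frac{22}{5} + 484 = 682 + 484 = 1166$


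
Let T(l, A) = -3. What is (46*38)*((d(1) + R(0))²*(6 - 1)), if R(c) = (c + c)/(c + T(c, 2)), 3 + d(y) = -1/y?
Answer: 139840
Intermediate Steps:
d(y) = -3 - 1/y
R(c) = 2*c/(-3 + c) (R(c) = (c + c)/(c - 3) = (2*c)/(-3 + c) = 2*c/(-3 + c))
(46*38)*((d(1) + R(0))²*(6 - 1)) = (46*38)*(((-3 - 1/1) + 2*0/(-3 + 0))²*(6 - 1)) = 1748*(((-3 - 1*1) + 2*0/(-3))²*5) = 1748*(((-3 - 1) + 2*0*(-⅓))²*5) = 1748*((-4 + 0)²*5) = 1748*((-4)²*5) = 1748*(16*5) = 1748*80 = 139840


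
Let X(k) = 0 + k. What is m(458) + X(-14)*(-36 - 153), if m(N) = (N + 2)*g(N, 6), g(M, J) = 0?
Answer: 2646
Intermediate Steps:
X(k) = k
m(N) = 0 (m(N) = (N + 2)*0 = (2 + N)*0 = 0)
m(458) + X(-14)*(-36 - 153) = 0 - 14*(-36 - 153) = 0 - 14*(-189) = 0 + 2646 = 2646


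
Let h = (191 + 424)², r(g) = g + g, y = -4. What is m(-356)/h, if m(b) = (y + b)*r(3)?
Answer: -48/8405 ≈ -0.0057109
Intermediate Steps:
r(g) = 2*g
h = 378225 (h = 615² = 378225)
m(b) = -24 + 6*b (m(b) = (-4 + b)*(2*3) = (-4 + b)*6 = -24 + 6*b)
m(-356)/h = (-24 + 6*(-356))/378225 = (-24 - 2136)*(1/378225) = -2160*1/378225 = -48/8405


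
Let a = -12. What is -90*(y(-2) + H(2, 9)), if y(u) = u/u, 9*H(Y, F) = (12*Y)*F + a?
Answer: -2130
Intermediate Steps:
H(Y, F) = -4/3 + 4*F*Y/3 (H(Y, F) = ((12*Y)*F - 12)/9 = (12*F*Y - 12)/9 = (-12 + 12*F*Y)/9 = -4/3 + 4*F*Y/3)
y(u) = 1
-90*(y(-2) + H(2, 9)) = -90*(1 + (-4/3 + (4/3)*9*2)) = -90*(1 + (-4/3 + 24)) = -90*(1 + 68/3) = -90*71/3 = -2130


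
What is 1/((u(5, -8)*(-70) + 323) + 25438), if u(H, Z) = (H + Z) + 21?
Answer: 1/24501 ≈ 4.0815e-5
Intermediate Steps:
u(H, Z) = 21 + H + Z
1/((u(5, -8)*(-70) + 323) + 25438) = 1/(((21 + 5 - 8)*(-70) + 323) + 25438) = 1/((18*(-70) + 323) + 25438) = 1/((-1260 + 323) + 25438) = 1/(-937 + 25438) = 1/24501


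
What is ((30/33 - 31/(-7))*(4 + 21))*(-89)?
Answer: -914475/77 ≈ -11876.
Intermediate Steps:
((30/33 - 31/(-7))*(4 + 21))*(-89) = ((30*(1/33) - 31*(-1/7))*25)*(-89) = ((10/11 + 31/7)*25)*(-89) = ((411/77)*25)*(-89) = (10275/77)*(-89) = -914475/77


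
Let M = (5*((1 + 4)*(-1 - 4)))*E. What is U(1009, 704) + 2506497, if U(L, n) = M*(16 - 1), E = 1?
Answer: 2504622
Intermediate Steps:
M = -125 (M = (5*((1 + 4)*(-1 - 4)))*1 = (5*(5*(-5)))*1 = (5*(-25))*1 = -125*1 = -125)
U(L, n) = -1875 (U(L, n) = -125*(16 - 1) = -125*15 = -1875)
U(1009, 704) + 2506497 = -1875 + 2506497 = 2504622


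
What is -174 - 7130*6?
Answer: -42954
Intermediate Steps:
-174 - 7130*6 = -174 - 713*60 = -174 - 42780 = -42954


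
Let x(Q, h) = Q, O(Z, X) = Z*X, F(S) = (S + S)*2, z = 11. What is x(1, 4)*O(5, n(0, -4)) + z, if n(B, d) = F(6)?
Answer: 131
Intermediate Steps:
F(S) = 4*S (F(S) = (2*S)*2 = 4*S)
n(B, d) = 24 (n(B, d) = 4*6 = 24)
O(Z, X) = X*Z
x(1, 4)*O(5, n(0, -4)) + z = 1*(24*5) + 11 = 1*120 + 11 = 120 + 11 = 131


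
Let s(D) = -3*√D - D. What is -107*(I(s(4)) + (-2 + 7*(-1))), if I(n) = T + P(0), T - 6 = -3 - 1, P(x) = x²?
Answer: 749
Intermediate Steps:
s(D) = -D - 3*√D
T = 2 (T = 6 + (-3 - 1) = 6 - 4 = 2)
I(n) = 2 (I(n) = 2 + 0² = 2 + 0 = 2)
-107*(I(s(4)) + (-2 + 7*(-1))) = -107*(2 + (-2 + 7*(-1))) = -107*(2 + (-2 - 7)) = -107*(2 - 9) = -107*(-7) = 749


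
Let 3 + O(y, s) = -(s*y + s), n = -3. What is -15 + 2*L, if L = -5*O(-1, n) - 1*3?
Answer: 9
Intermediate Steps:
O(y, s) = -3 - s - s*y (O(y, s) = -3 - (s*y + s) = -3 - (s + s*y) = -3 + (-s - s*y) = -3 - s - s*y)
L = 12 (L = -5*(-3 - 1*(-3) - 1*(-3)*(-1)) - 1*3 = -5*(-3 + 3 - 3) - 3 = -5*(-3) - 3 = 15 - 3 = 12)
-15 + 2*L = -15 + 2*12 = -15 + 24 = 9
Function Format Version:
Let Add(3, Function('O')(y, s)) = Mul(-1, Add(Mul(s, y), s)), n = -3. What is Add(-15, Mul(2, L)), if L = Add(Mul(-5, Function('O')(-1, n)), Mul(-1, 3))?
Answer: 9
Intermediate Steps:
Function('O')(y, s) = Add(-3, Mul(-1, s), Mul(-1, s, y)) (Function('O')(y, s) = Add(-3, Mul(-1, Add(Mul(s, y), s))) = Add(-3, Mul(-1, Add(s, Mul(s, y)))) = Add(-3, Add(Mul(-1, s), Mul(-1, s, y))) = Add(-3, Mul(-1, s), Mul(-1, s, y)))
L = 12 (L = Add(Mul(-5, Add(-3, Mul(-1, -3), Mul(-1, -3, -1))), Mul(-1, 3)) = Add(Mul(-5, Add(-3, 3, -3)), -3) = Add(Mul(-5, -3), -3) = Add(15, -3) = 12)
Add(-15, Mul(2, L)) = Add(-15, Mul(2, 12)) = Add(-15, 24) = 9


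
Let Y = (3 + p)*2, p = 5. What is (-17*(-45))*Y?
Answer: 12240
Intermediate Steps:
Y = 16 (Y = (3 + 5)*2 = 8*2 = 16)
(-17*(-45))*Y = -17*(-45)*16 = 765*16 = 12240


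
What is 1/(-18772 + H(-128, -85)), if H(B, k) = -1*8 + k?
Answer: -1/18865 ≈ -5.3008e-5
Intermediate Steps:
H(B, k) = -8 + k
1/(-18772 + H(-128, -85)) = 1/(-18772 + (-8 - 85)) = 1/(-18772 - 93) = 1/(-18865) = -1/18865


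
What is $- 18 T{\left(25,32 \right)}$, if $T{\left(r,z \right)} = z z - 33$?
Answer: $-17838$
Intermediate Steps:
$T{\left(r,z \right)} = -33 + z^{2}$ ($T{\left(r,z \right)} = z^{2} - 33 = -33 + z^{2}$)
$- 18 T{\left(25,32 \right)} = - 18 \left(-33 + 32^{2}\right) = - 18 \left(-33 + 1024\right) = \left(-18\right) 991 = -17838$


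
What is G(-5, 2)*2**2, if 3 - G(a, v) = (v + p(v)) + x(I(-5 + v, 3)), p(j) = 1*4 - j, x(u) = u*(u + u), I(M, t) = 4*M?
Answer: -1156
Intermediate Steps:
x(u) = 2*u**2 (x(u) = u*(2*u) = 2*u**2)
p(j) = 4 - j
G(a, v) = -1 - 2*(-20 + 4*v)**2 (G(a, v) = 3 - ((v + (4 - v)) + 2*(4*(-5 + v))**2) = 3 - (4 + 2*(-20 + 4*v)**2) = 3 + (-4 - 2*(-20 + 4*v)**2) = -1 - 2*(-20 + 4*v)**2)
G(-5, 2)*2**2 = (-1 - 32*(-5 + 2)**2)*2**2 = (-1 - 32*(-3)**2)*4 = (-1 - 32*9)*4 = (-1 - 288)*4 = -289*4 = -1156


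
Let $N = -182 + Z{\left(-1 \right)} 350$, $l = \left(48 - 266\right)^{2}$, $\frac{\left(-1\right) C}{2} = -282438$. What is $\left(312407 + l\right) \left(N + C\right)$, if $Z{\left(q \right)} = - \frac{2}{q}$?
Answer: $203502827814$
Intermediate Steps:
$C = 564876$ ($C = \left(-2\right) \left(-282438\right) = 564876$)
$l = 47524$ ($l = \left(-218\right)^{2} = 47524$)
$N = 518$ ($N = -182 + - \frac{2}{-1} \cdot 350 = -182 + \left(-2\right) \left(-1\right) 350 = -182 + 2 \cdot 350 = -182 + 700 = 518$)
$\left(312407 + l\right) \left(N + C\right) = \left(312407 + 47524\right) \left(518 + 564876\right) = 359931 \cdot 565394 = 203502827814$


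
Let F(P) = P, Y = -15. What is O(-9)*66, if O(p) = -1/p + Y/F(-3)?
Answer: 1012/3 ≈ 337.33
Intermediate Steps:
O(p) = 5 - 1/p (O(p) = -1/p - 15/(-3) = -1/p - 15*(-⅓) = -1/p + 5 = 5 - 1/p)
O(-9)*66 = (5 - 1/(-9))*66 = (5 - 1*(-⅑))*66 = (5 + ⅑)*66 = (46/9)*66 = 1012/3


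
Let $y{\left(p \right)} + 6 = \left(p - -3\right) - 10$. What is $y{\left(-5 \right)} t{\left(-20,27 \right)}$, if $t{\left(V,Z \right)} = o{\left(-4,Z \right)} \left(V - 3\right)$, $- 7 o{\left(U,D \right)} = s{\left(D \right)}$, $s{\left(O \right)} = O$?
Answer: $- \frac{11178}{7} \approx -1596.9$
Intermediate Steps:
$y{\left(p \right)} = -13 + p$ ($y{\left(p \right)} = -6 + \left(\left(p - -3\right) - 10\right) = -6 + \left(\left(p + 3\right) - 10\right) = -6 + \left(\left(3 + p\right) - 10\right) = -6 + \left(-7 + p\right) = -13 + p$)
$o{\left(U,D \right)} = - \frac{D}{7}$
$t{\left(V,Z \right)} = - \frac{Z \left(-3 + V\right)}{7}$ ($t{\left(V,Z \right)} = - \frac{Z}{7} \left(V - 3\right) = - \frac{Z}{7} \left(-3 + V\right) = - \frac{Z \left(-3 + V\right)}{7}$)
$y{\left(-5 \right)} t{\left(-20,27 \right)} = \left(-13 - 5\right) \frac{1}{7} \cdot 27 \left(3 - -20\right) = - 18 \cdot \frac{1}{7} \cdot 27 \left(3 + 20\right) = - 18 \cdot \frac{1}{7} \cdot 27 \cdot 23 = \left(-18\right) \frac{621}{7} = - \frac{11178}{7}$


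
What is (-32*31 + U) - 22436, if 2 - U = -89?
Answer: -23337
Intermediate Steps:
U = 91 (U = 2 - 1*(-89) = 2 + 89 = 91)
(-32*31 + U) - 22436 = (-32*31 + 91) - 22436 = (-992 + 91) - 22436 = -901 - 22436 = -23337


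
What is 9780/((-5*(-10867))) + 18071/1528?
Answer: 199366325/16604776 ≈ 12.007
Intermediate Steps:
9780/((-5*(-10867))) + 18071/1528 = 9780/54335 + 18071*(1/1528) = 9780*(1/54335) + 18071/1528 = 1956/10867 + 18071/1528 = 199366325/16604776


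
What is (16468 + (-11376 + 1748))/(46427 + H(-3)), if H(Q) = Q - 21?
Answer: 6840/46403 ≈ 0.14740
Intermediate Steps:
H(Q) = -21 + Q
(16468 + (-11376 + 1748))/(46427 + H(-3)) = (16468 + (-11376 + 1748))/(46427 + (-21 - 3)) = (16468 - 9628)/(46427 - 24) = 6840/46403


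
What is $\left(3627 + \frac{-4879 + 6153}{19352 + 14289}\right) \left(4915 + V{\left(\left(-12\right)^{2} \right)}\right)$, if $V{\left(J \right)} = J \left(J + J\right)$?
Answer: $\frac{5660010975047}{33641} \approx 1.6825 \cdot 10^{8}$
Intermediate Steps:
$V{\left(J \right)} = 2 J^{2}$ ($V{\left(J \right)} = J 2 J = 2 J^{2}$)
$\left(3627 + \frac{-4879 + 6153}{19352 + 14289}\right) \left(4915 + V{\left(\left(-12\right)^{2} \right)}\right) = \left(3627 + \frac{-4879 + 6153}{19352 + 14289}\right) \left(4915 + 2 \left(\left(-12\right)^{2}\right)^{2}\right) = \left(3627 + \frac{1274}{33641}\right) \left(4915 + 2 \cdot 144^{2}\right) = \left(3627 + 1274 \cdot \frac{1}{33641}\right) \left(4915 + 2 \cdot 20736\right) = \left(3627 + \frac{1274}{33641}\right) \left(4915 + 41472\right) = \frac{122017181}{33641} \cdot 46387 = \frac{5660010975047}{33641}$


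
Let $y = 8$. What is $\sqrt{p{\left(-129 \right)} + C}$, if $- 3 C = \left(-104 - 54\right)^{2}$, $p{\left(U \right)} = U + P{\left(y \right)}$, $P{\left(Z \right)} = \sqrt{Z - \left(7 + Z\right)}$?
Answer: $\frac{\sqrt{-76053 + 9 i \sqrt{7}}}{3} \approx 0.014391 + 91.926 i$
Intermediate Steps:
$P{\left(Z \right)} = i \sqrt{7}$ ($P{\left(Z \right)} = \sqrt{-7} = i \sqrt{7}$)
$p{\left(U \right)} = U + i \sqrt{7}$
$C = - \frac{24964}{3}$ ($C = - \frac{\left(-104 - 54\right)^{2}}{3} = - \frac{\left(-158\right)^{2}}{3} = \left(- \frac{1}{3}\right) 24964 = - \frac{24964}{3} \approx -8321.3$)
$\sqrt{p{\left(-129 \right)} + C} = \sqrt{\left(-129 + i \sqrt{7}\right) - \frac{24964}{3}} = \sqrt{- \frac{25351}{3} + i \sqrt{7}}$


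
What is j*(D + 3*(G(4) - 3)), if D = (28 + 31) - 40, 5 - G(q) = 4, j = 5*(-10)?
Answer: -650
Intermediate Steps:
j = -50
G(q) = 1 (G(q) = 5 - 1*4 = 5 - 4 = 1)
D = 19 (D = 59 - 40 = 19)
j*(D + 3*(G(4) - 3)) = -50*(19 + 3*(1 - 3)) = -50*(19 + 3*(-2)) = -50*(19 - 6) = -50*13 = -650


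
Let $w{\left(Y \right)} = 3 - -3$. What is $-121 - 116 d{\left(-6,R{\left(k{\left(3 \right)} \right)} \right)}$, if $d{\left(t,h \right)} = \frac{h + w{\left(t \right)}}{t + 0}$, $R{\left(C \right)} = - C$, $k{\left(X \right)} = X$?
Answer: $-63$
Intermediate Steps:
$w{\left(Y \right)} = 6$ ($w{\left(Y \right)} = 3 + 3 = 6$)
$d{\left(t,h \right)} = \frac{6 + h}{t}$ ($d{\left(t,h \right)} = \frac{h + 6}{t + 0} = \frac{6 + h}{t}$)
$-121 - 116 d{\left(-6,R{\left(k{\left(3 \right)} \right)} \right)} = -121 - 116 \frac{6 - 3}{-6} = -121 - 116 \left(- \frac{6 - 3}{6}\right) = -121 - 116 \left(\left(- \frac{1}{6}\right) 3\right) = -121 - -58 = -121 + 58 = -63$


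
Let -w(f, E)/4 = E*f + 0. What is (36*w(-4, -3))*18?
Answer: -31104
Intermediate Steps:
w(f, E) = -4*E*f (w(f, E) = -4*(E*f + 0) = -4*E*f)
(36*w(-4, -3))*18 = (36*(-4*(-3)*(-4)))*18 = (36*(-48))*18 = -1728*18 = -31104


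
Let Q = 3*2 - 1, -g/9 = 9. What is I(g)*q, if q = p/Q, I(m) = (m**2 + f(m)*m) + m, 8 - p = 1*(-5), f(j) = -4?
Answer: 88452/5 ≈ 17690.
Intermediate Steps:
g = -81 (g = -9*9 = -81)
p = 13 (p = 8 - (-5) = 8 - 1*(-5) = 8 + 5 = 13)
Q = 5 (Q = 6 - 1 = 5)
I(m) = m**2 - 3*m (I(m) = (m**2 - 4*m) + m = m**2 - 3*m)
q = 13/5 ≈ 2.6000
I(g)*q = -81*(-3 - 81)*(13/5) = -81*(-84)*(13/5) = 6804*(13/5) = 88452/5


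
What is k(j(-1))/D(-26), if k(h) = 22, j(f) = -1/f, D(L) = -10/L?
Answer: 286/5 ≈ 57.200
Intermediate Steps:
k(j(-1))/D(-26) = 22/((-10/(-26))) = 22/((-10*(-1/26))) = 22/(5/13) = 22*(13/5) = 286/5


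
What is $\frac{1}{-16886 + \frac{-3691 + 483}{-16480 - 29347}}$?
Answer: $- \frac{45827}{773831514} \approx -5.9221 \cdot 10^{-5}$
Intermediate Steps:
$\frac{1}{-16886 + \frac{-3691 + 483}{-16480 - 29347}} = \frac{1}{-16886 - \frac{3208}{-45827}} = \frac{1}{-16886 - - \frac{3208}{45827}} = \frac{1}{-16886 + \frac{3208}{45827}} = \frac{1}{- \frac{773831514}{45827}} = - \frac{45827}{773831514}$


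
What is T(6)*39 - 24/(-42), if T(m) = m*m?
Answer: 9832/7 ≈ 1404.6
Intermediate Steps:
T(m) = m**2
T(6)*39 - 24/(-42) = 6**2*39 - 24/(-42) = 36*39 - 24*(-1/42) = 1404 + 4/7 = 9832/7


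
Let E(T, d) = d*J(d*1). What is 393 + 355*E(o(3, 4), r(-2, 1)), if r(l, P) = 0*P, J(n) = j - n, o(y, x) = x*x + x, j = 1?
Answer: 393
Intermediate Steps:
o(y, x) = x + x² (o(y, x) = x² + x = x + x²)
J(n) = 1 - n
r(l, P) = 0
E(T, d) = d*(1 - d)
393 + 355*E(o(3, 4), r(-2, 1)) = 393 + 355*(0*(1 - 1*0)) = 393 + 355*(0*(1 + 0)) = 393 + 355*(0*1) = 393 + 355*0 = 393 + 0 = 393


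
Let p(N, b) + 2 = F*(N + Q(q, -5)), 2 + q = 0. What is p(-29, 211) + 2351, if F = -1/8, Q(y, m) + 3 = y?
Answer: 9413/4 ≈ 2353.3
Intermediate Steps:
q = -2 (q = -2 + 0 = -2)
Q(y, m) = -3 + y
F = -⅛ (F = -1*⅛ = -⅛ ≈ -0.12500)
p(N, b) = -11/8 - N/8 (p(N, b) = -2 - (N + (-3 - 2))/8 = -2 - (N - 5)/8 = -2 - (-5 + N)/8 = -2 + (5/8 - N/8) = -11/8 - N/8)
p(-29, 211) + 2351 = (-11/8 - ⅛*(-29)) + 2351 = (-11/8 + 29/8) + 2351 = 9/4 + 2351 = 9413/4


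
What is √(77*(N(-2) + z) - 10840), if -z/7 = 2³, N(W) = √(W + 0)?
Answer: √(-15152 + 77*I*√2) ≈ 0.4423 + 123.09*I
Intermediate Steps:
N(W) = √W
z = -56 (z = -7*2³ = -7*8 = -56)
√(77*(N(-2) + z) - 10840) = √(77*(√(-2) - 56) - 10840) = √(77*(I*√2 - 56) - 10840) = √(77*(-56 + I*√2) - 10840) = √((-4312 + 77*I*√2) - 10840) = √(-15152 + 77*I*√2)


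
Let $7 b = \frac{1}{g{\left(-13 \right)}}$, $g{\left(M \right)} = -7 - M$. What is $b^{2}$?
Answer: $\frac{1}{1764} \approx 0.00056689$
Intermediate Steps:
$b = \frac{1}{42}$ ($b = \frac{1}{7 \left(-7 - -13\right)} = \frac{1}{7 \left(-7 + 13\right)} = \frac{1}{7 \cdot 6} = \frac{1}{7} \cdot \frac{1}{6} = \frac{1}{42} \approx 0.02381$)
$b^{2} = \left(\frac{1}{42}\right)^{2} = \frac{1}{1764}$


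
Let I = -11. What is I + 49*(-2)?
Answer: -109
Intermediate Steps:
I + 49*(-2) = -11 + 49*(-2) = -11 - 98 = -109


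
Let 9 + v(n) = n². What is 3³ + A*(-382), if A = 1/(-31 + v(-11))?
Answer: 1805/81 ≈ 22.284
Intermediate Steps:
v(n) = -9 + n²
A = 1/81 (A = 1/(-31 + (-9 + (-11)²)) = 1/(-31 + (-9 + 121)) = 1/(-31 + 112) = 1/81 ≈ 0.012346)
3³ + A*(-382) = 3³ + (1/81)*(-382) = 27 - 382/81 = 1805/81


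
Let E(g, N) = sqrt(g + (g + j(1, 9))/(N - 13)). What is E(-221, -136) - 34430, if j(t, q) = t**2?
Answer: -34430 + I*sqrt(4873641)/149 ≈ -34430.0 + 14.816*I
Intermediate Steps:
E(g, N) = sqrt(g + (1 + g)/(-13 + N)) (E(g, N) = sqrt(g + (g + 1**2)/(N - 13)) = sqrt(g + (g + 1)/(-13 + N)) = sqrt(g + (1 + g)/(-13 + N)))
E(-221, -136) - 34430 = sqrt((1 - 221 - 221*(-13 - 136))/(-13 - 136)) - 34430 = sqrt((1 - 221 - 221*(-149))/(-149)) - 34430 = sqrt(-(1 - 221 + 32929)/149) - 34430 = sqrt(-1/149*32709) - 34430 = sqrt(-32709/149) - 34430 = I*sqrt(4873641)/149 - 34430 = -34430 + I*sqrt(4873641)/149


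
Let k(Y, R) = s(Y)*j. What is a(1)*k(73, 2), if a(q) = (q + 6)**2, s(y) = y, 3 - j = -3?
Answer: 21462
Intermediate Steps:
j = 6 (j = 3 - 1*(-3) = 3 + 3 = 6)
k(Y, R) = 6*Y (k(Y, R) = Y*6 = 6*Y)
a(q) = (6 + q)**2
a(1)*k(73, 2) = (6 + 1)**2*(6*73) = 7**2*438 = 49*438 = 21462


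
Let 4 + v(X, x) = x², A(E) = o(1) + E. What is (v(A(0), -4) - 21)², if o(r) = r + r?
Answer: 81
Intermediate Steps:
o(r) = 2*r
A(E) = 2 + E (A(E) = 2*1 + E = 2 + E)
v(X, x) = -4 + x²
(v(A(0), -4) - 21)² = ((-4 + (-4)²) - 21)² = ((-4 + 16) - 21)² = (12 - 21)² = (-9)² = 81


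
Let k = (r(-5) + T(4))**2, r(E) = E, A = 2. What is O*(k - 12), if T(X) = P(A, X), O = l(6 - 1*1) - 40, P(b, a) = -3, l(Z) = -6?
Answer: -2392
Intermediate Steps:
O = -46 (O = -6 - 40 = -46)
T(X) = -3
k = 64 (k = (-5 - 3)**2 = (-8)**2 = 64)
O*(k - 12) = -46*(64 - 12) = -46*52 = -2392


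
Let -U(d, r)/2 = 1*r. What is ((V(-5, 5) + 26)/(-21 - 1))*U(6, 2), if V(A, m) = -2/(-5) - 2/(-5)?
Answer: 268/55 ≈ 4.8727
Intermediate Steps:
V(A, m) = ⅘ (V(A, m) = -2*(-⅕) - 2*(-⅕) = ⅖ + ⅖ = ⅘)
U(d, r) = -2*r
((V(-5, 5) + 26)/(-21 - 1))*U(6, 2) = ((⅘ + 26)/(-21 - 1))*(-2*2) = ((134/5)/(-22))*(-4) = ((134/5)*(-1/22))*(-4) = -67/55*(-4) = 268/55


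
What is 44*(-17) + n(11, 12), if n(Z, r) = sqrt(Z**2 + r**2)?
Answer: -748 + sqrt(265) ≈ -731.72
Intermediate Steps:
44*(-17) + n(11, 12) = 44*(-17) + sqrt(11**2 + 12**2) = -748 + sqrt(121 + 144) = -748 + sqrt(265)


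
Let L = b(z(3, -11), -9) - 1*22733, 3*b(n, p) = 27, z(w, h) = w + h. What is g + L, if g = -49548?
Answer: -72272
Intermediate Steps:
z(w, h) = h + w
b(n, p) = 9 (b(n, p) = (⅓)*27 = 9)
L = -22724 (L = 9 - 1*22733 = 9 - 22733 = -22724)
g + L = -49548 - 22724 = -72272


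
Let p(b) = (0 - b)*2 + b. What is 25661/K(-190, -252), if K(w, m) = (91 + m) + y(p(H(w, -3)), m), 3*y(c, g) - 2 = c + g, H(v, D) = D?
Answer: -76983/730 ≈ -105.46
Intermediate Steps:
p(b) = -b (p(b) = -b*2 + b = -2*b + b = -b)
y(c, g) = ⅔ + c/3 + g/3 (y(c, g) = ⅔ + (c + g)/3 = ⅔ + (c/3 + g/3) = ⅔ + c/3 + g/3)
K(w, m) = 278/3 + 4*m/3 (K(w, m) = (91 + m) + (⅔ + (-1*(-3))/3 + m/3) = (91 + m) + (⅔ + (⅓)*3 + m/3) = (91 + m) + (⅔ + 1 + m/3) = (91 + m) + (5/3 + m/3) = 278/3 + 4*m/3)
25661/K(-190, -252) = 25661/(278/3 + (4/3)*(-252)) = 25661/(278/3 - 336) = 25661/(-730/3) = 25661*(-3/730) = -76983/730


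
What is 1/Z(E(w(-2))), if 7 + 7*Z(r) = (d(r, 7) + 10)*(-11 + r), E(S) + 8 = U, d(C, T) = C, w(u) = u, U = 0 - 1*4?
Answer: 7/39 ≈ 0.17949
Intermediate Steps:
U = -4 (U = 0 - 4 = -4)
E(S) = -12 (E(S) = -8 - 4 = -12)
Z(r) = -1 + (-11 + r)*(10 + r)/7 (Z(r) = -1 + ((r + 10)*(-11 + r))/7 = -1 + ((10 + r)*(-11 + r))/7 = -1 + ((-11 + r)*(10 + r))/7 = -1 + (-11 + r)*(10 + r)/7)
1/Z(E(w(-2))) = 1/(-117/7 - ⅐*(-12) + (⅐)*(-12)²) = 1/(-117/7 + 12/7 + (⅐)*144) = 1/(-117/7 + 12/7 + 144/7) = 1/(39/7) = 7/39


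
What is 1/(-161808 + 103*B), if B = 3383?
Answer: 1/186641 ≈ 5.3579e-6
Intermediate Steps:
1/(-161808 + 103*B) = 1/(-161808 + 103*3383) = 1/(-161808 + 348449) = 1/186641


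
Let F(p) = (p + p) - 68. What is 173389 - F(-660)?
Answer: 174777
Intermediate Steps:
F(p) = -68 + 2*p (F(p) = 2*p - 68 = -68 + 2*p)
173389 - F(-660) = 173389 - (-68 + 2*(-660)) = 173389 - (-68 - 1320) = 173389 - 1*(-1388) = 173389 + 1388 = 174777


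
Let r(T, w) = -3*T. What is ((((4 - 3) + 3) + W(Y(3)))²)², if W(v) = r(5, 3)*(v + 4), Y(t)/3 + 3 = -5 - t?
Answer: 37141383841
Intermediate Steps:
Y(t) = -24 - 3*t (Y(t) = -9 + 3*(-5 - t) = -9 + (-15 - 3*t) = -24 - 3*t)
W(v) = -60 - 15*v (W(v) = (-3*5)*(v + 4) = -15*(4 + v) = -60 - 15*v)
((((4 - 3) + 3) + W(Y(3)))²)² = ((((4 - 3) + 3) + (-60 - 15*(-24 - 3*3)))²)² = (((1 + 3) + (-60 - 15*(-24 - 9)))²)² = ((4 + (-60 - 15*(-33)))²)² = ((4 + (-60 + 495))²)² = ((4 + 435)²)² = (439²)² = 192721² = 37141383841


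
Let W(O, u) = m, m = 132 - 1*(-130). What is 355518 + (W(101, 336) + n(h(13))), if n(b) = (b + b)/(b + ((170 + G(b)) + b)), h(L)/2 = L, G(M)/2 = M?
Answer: 48741886/137 ≈ 3.5578e+5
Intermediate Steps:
G(M) = 2*M
h(L) = 2*L
m = 262 (m = 132 + 130 = 262)
W(O, u) = 262
n(b) = 2*b/(170 + 4*b) (n(b) = (b + b)/(b + ((170 + 2*b) + b)) = (2*b)/(b + (170 + 3*b)) = (2*b)/(170 + 4*b) = 2*b/(170 + 4*b))
355518 + (W(101, 336) + n(h(13))) = 355518 + (262 + (2*13)/(85 + 2*(2*13))) = 355518 + (262 + 26/(85 + 2*26)) = 355518 + (262 + 26/(85 + 52)) = 355518 + (262 + 26/137) = 355518 + 35920/137 = 48741886/137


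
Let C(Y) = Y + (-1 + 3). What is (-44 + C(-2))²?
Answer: 1936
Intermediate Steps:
C(Y) = 2 + Y (C(Y) = Y + 2 = 2 + Y)
(-44 + C(-2))² = (-44 + (2 - 2))² = (-44 + 0)² = (-44)² = 1936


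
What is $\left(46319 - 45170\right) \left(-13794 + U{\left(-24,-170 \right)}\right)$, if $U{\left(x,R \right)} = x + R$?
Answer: $-16072212$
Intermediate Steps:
$U{\left(x,R \right)} = R + x$
$\left(46319 - 45170\right) \left(-13794 + U{\left(-24,-170 \right)}\right) = \left(46319 - 45170\right) \left(-13794 - 194\right) = 1149 \left(-13794 - 194\right) = 1149 \left(-13988\right) = -16072212$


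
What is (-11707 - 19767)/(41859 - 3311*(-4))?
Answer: -31474/55103 ≈ -0.57119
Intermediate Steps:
(-11707 - 19767)/(41859 - 3311*(-4)) = -31474/(41859 + 13244) = -31474/55103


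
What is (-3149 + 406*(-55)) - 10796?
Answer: -36275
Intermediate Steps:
(-3149 + 406*(-55)) - 10796 = (-3149 - 22330) - 10796 = -25479 - 10796 = -36275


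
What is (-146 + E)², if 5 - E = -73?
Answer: 4624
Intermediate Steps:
E = 78 (E = 5 - 1*(-73) = 5 + 73 = 78)
(-146 + E)² = (-146 + 78)² = (-68)² = 4624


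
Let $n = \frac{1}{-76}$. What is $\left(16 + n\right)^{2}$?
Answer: $\frac{1476225}{5776} \approx 255.58$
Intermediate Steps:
$n = - \frac{1}{76} \approx -0.013158$
$\left(16 + n\right)^{2} = \left(16 - \frac{1}{76}\right)^{2} = \left(\frac{1215}{76}\right)^{2} = \frac{1476225}{5776}$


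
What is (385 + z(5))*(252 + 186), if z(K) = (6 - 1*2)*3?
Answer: 173886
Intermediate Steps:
z(K) = 12 (z(K) = (6 - 2)*3 = 4*3 = 12)
(385 + z(5))*(252 + 186) = (385 + 12)*(252 + 186) = 397*438 = 173886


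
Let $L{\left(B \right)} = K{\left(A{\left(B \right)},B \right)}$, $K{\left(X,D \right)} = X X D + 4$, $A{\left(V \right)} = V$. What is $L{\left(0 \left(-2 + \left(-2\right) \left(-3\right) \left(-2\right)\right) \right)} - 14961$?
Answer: $-14957$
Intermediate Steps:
$K{\left(X,D \right)} = 4 + D X^{2}$ ($K{\left(X,D \right)} = X^{2} D + 4 = D X^{2} + 4 = 4 + D X^{2}$)
$L{\left(B \right)} = 4 + B^{3}$ ($L{\left(B \right)} = 4 + B B^{2} = 4 + B^{3}$)
$L{\left(0 \left(-2 + \left(-2\right) \left(-3\right) \left(-2\right)\right) \right)} - 14961 = \left(4 + \left(0 \left(-2 + \left(-2\right) \left(-3\right) \left(-2\right)\right)\right)^{3}\right) - 14961 = \left(4 + \left(0 \left(-2 + 6 \left(-2\right)\right)\right)^{3}\right) - 14961 = \left(4 + \left(0 \left(-2 - 12\right)\right)^{3}\right) - 14961 = \left(4 + \left(0 \left(-14\right)\right)^{3}\right) - 14961 = \left(4 + 0^{3}\right) - 14961 = \left(4 + 0\right) - 14961 = 4 - 14961 = -14957$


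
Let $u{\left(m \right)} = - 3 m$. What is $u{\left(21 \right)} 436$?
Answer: $-27468$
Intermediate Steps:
$u{\left(21 \right)} 436 = \left(-3\right) 21 \cdot 436 = \left(-63\right) 436 = -27468$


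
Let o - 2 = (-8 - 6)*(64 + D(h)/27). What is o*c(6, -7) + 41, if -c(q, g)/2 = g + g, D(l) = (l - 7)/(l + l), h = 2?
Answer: -674267/27 ≈ -24973.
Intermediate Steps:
D(l) = (-7 + l)/(2*l) (D(l) = (-7 + l)/((2*l)) = (-7 + l)*(1/(2*l)) = (-7 + l)/(2*l))
c(q, g) = -4*g (c(q, g) = -2*(g + g) = -4*g)
o = -48241/54 (o = 2 + (-8 - 6)*(64 + ((½)*(-7 + 2)/2)/27) = 2 - 14*(64 + ((½)*(½)*(-5))*(1/27)) = 2 - 14*(64 - 5/4*1/27) = 2 - 14*(64 - 5/108) = 2 - 14*6907/108 = 2 - 48349/54 = -48241/54 ≈ -893.35)
o*c(6, -7) + 41 = -(-96482)*(-7)/27 + 41 = -48241/54*28 + 41 = -675374/27 + 41 = -674267/27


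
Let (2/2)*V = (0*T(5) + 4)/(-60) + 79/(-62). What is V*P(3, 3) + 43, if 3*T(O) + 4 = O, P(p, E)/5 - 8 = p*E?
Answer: -13201/186 ≈ -70.973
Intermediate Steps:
P(p, E) = 40 + 5*E*p (P(p, E) = 40 + 5*(p*E) = 40 + 5*(E*p) = 40 + 5*E*p)
T(O) = -4/3 + O/3
V = -1247/930 (V = (0*(-4/3 + (1/3)*5) + 4)/(-60) + 79/(-62) = (0*(-4/3 + 5/3) + 4)*(-1/60) + 79*(-1/62) = (0*(1/3) + 4)*(-1/60) - 79/62 = (0 + 4)*(-1/60) - 79/62 = 4*(-1/60) - 79/62 = -1/15 - 79/62 = -1247/930 ≈ -1.3409)
V*P(3, 3) + 43 = -1247*(40 + 5*3*3)/930 + 43 = -1247*(40 + 45)/930 + 43 = -1247/930*85 + 43 = -21199/186 + 43 = -13201/186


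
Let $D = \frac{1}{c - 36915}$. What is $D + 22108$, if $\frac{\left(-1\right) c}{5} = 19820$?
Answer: $\frac{3007019619}{136015} \approx 22108.0$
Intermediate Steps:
$c = -99100$ ($c = \left(-5\right) 19820 = -99100$)
$D = - \frac{1}{136015}$ ($D = \frac{1}{-99100 - 36915} = \frac{1}{-136015} = - \frac{1}{136015} \approx -7.3521 \cdot 10^{-6}$)
$D + 22108 = - \frac{1}{136015} + 22108 = \frac{3007019619}{136015}$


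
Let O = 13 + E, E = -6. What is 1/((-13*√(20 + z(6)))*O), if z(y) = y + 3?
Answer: -√29/2639 ≈ -0.0020406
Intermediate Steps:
z(y) = 3 + y
O = 7 (O = 13 - 6 = 7)
1/((-13*√(20 + z(6)))*O) = 1/(-13*√(20 + (3 + 6))*7) = 1/(-13*√(20 + 9)*7) = 1/(-13*√29*7) = 1/(-91*√29) = -√29/2639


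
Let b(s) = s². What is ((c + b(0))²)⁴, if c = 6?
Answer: 1679616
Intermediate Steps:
((c + b(0))²)⁴ = ((6 + 0²)²)⁴ = ((6 + 0)²)⁴ = (6²)⁴ = 36⁴ = 1679616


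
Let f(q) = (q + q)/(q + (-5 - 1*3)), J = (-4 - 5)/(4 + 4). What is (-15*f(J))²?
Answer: 72900/5329 ≈ 13.680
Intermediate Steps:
J = -9/8 ≈ -1.1250
f(q) = 2*q/(-8 + q) (f(q) = (2*q)/(q + (-5 - 3)) = (2*q)/(q - 8) = (2*q)/(-8 + q) = 2*q/(-8 + q))
(-15*f(J))² = (-30*(-9)/(8*(-8 - 9/8)))² = (-30*(-9)/(8*(-73/8)))² = (-30*(-9)*(-8)/(8*73))² = (-15*18/73)² = (-270/73)² = 72900/5329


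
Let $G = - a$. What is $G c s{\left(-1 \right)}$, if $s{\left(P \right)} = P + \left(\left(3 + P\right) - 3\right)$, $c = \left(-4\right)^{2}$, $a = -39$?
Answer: $-1248$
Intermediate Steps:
$G = 39$ ($G = \left(-1\right) \left(-39\right) = 39$)
$c = 16$
$s{\left(P \right)} = 2 P$ ($s{\left(P \right)} = P + P = 2 P$)
$G c s{\left(-1 \right)} = 39 \cdot 16 \cdot 2 \left(-1\right) = 624 \left(-2\right) = -1248$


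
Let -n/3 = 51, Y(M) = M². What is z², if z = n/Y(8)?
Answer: 23409/4096 ≈ 5.7151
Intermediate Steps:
n = -153 (n = -3*51 = -153)
z = -153/64 (z = -153/(8²) = -153/64 ≈ -2.3906)
z² = (-153/64)² = 23409/4096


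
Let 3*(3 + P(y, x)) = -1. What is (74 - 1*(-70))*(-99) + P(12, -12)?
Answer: -42778/3 ≈ -14259.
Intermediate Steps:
P(y, x) = -10/3 (P(y, x) = -3 + (⅓)*(-1) = -3 - ⅓ = -10/3)
(74 - 1*(-70))*(-99) + P(12, -12) = (74 - 1*(-70))*(-99) - 10/3 = (74 + 70)*(-99) - 10/3 = 144*(-99) - 10/3 = -14256 - 10/3 = -42778/3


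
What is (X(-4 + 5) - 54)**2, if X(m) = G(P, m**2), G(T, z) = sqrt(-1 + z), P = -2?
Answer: 2916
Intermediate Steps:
X(m) = sqrt(-1 + m**2)
(X(-4 + 5) - 54)**2 = (sqrt(-1 + (-4 + 5)**2) - 54)**2 = (sqrt(-1 + 1**2) - 54)**2 = (sqrt(-1 + 1) - 54)**2 = (sqrt(0) - 54)**2 = (0 - 54)**2 = (-54)**2 = 2916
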